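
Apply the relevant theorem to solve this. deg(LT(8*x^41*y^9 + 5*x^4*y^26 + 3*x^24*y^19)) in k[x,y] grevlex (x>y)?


LT: 8*x^41*y^9
deg_x=41, deg_y=9
Total=41+9=50


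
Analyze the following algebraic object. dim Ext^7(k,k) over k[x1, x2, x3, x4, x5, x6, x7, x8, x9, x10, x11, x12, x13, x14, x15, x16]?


C(n,i)=C(16,7)=11440


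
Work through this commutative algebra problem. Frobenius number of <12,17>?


gcd(12,17)=1 => F=ab-a-b=12*17-12-17=204-29=175


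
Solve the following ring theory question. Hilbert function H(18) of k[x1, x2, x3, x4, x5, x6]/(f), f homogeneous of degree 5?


C(23,5)-C(18,5)=33649-8568=25081


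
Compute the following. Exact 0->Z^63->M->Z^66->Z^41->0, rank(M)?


Alt sum=0:
(-1)^0*63 + (-1)^1*? + (-1)^2*66 + (-1)^3*41=0
rank(M)=88


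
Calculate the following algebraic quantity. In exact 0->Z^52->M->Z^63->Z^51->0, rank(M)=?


Alt sum=0:
(-1)^0*52 + (-1)^1*? + (-1)^2*63 + (-1)^3*51=0
rank(M)=64


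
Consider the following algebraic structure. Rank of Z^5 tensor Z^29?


rank(M(x)N) = rank(M)*rank(N)
5*29 = 145


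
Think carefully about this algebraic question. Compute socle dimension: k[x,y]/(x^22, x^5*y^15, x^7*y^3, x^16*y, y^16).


Socle = ann(m) = span of standard monomials u with x*u, y*u in I (staircase corners).
Minimal generators: x^22, x^16*y, x^7*y^3, x^5*y^15, y^16
Corners: x^4y^15, x^6y^14, x^15y^2, x^21
Socle dim=4


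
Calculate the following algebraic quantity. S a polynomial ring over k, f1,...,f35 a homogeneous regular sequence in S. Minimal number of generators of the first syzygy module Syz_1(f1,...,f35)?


Regular sequence => Koszul complex is the minimal free resolution.
Syz_1 minimally generated by Koszul relations f_i*e_j - f_j*e_i (i<j): mu(Syz_1) = beta_2 = C(m,2) = m(m-1)/2
m=35
35*34/2 = 595


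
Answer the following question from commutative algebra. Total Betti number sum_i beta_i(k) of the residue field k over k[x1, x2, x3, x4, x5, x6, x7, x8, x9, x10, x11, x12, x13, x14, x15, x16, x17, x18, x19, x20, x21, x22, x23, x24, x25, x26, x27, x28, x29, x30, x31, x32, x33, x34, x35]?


Koszul resolution: beta_i(k)=C(n,i), n=35
sum_i C(35,i) = 2^35 = 34359738368


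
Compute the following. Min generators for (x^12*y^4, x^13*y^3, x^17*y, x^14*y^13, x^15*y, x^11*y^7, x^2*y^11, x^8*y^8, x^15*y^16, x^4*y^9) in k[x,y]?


Remove redundant (divisible by others).
x^15*y^16 redundant.
x^17*y redundant.
x^14*y^13 redundant.
Min: x^15*y, x^13*y^3, x^12*y^4, x^11*y^7, x^8*y^8, x^4*y^9, x^2*y^11
Count=7


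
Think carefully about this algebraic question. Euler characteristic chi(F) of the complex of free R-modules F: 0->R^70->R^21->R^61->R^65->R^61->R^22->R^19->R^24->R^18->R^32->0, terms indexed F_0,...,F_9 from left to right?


chi = sum (-1)^i * rank:
(-1)^0*70=70
(-1)^1*21=-21
(-1)^2*61=61
(-1)^3*65=-65
(-1)^4*61=61
(-1)^5*22=-22
(-1)^6*19=19
(-1)^7*24=-24
(-1)^8*18=18
(-1)^9*32=-32
chi=65


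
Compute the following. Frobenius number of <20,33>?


gcd(20,33)=1 => F=ab-a-b=20*33-20-33=660-53=607


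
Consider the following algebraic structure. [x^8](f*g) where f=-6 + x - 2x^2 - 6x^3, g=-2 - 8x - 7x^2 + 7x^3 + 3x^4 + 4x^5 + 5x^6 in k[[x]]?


[x^8] = sum a_i*b_j, i+j=8
  -2*5=-10
  -6*4=-24
Sum=-34


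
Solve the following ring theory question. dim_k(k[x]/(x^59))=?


Basis: 1,x,...,x^58
dim=59


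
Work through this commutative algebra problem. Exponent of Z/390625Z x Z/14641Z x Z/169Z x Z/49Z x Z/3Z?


Exponent = lcm of the cyclic orders; pairwise coprime => product.
5^8*11^4*13^2*7^2*3^1=390625*14641*169*49*3=142080610546875


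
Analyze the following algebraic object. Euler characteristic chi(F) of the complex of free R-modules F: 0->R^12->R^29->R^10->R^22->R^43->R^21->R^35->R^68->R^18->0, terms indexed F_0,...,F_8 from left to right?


chi = sum (-1)^i * rank:
(-1)^0*12=12
(-1)^1*29=-29
(-1)^2*10=10
(-1)^3*22=-22
(-1)^4*43=43
(-1)^5*21=-21
(-1)^6*35=35
(-1)^7*68=-68
(-1)^8*18=18
chi=-22


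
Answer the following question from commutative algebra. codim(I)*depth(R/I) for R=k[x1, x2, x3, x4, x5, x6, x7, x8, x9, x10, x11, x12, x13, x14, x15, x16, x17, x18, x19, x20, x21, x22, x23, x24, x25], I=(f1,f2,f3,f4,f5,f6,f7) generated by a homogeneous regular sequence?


codim=7, depth=dim(R/I)=25-7=18
Product=7*18=126


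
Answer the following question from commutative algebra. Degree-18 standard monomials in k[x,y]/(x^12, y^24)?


k[x,y], I = (x^12, y^24), d = 18
Need i < 12 and d-i < 24.
Range: 0 <= i <= 11.
H(18) = 12


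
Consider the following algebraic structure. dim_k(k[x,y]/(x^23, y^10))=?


Basis: x^i*y^j, i<23, j<10
23*10=230


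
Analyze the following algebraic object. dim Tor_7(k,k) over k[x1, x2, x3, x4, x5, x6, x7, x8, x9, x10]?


Koszul: C(n,i)=C(10,7)=120


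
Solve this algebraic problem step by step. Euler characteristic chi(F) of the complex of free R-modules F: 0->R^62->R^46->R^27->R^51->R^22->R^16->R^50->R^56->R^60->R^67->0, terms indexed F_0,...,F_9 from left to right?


chi = sum (-1)^i * rank:
(-1)^0*62=62
(-1)^1*46=-46
(-1)^2*27=27
(-1)^3*51=-51
(-1)^4*22=22
(-1)^5*16=-16
(-1)^6*50=50
(-1)^7*56=-56
(-1)^8*60=60
(-1)^9*67=-67
chi=-15


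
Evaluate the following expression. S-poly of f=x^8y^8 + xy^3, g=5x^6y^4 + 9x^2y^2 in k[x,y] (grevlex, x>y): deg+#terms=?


LT(f)=x^8y^8, LT(g)=5x^6y^4
lcm(LM)=x^8y^8
S(f,g) (scaled by 5 to clear denominators) = 5*f - x^2y^4*g = -9x^4y^6 + 5xy^3
2 terms, deg 10.
10+2=12


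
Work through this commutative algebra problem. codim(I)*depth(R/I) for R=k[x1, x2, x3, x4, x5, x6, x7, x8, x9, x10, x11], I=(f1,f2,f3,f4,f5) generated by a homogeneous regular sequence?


codim=5, depth=dim(R/I)=11-5=6
Product=5*6=30


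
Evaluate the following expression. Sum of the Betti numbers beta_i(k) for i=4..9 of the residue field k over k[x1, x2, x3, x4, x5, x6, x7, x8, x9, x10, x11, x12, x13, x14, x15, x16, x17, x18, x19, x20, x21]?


Koszul resolution: beta_i(k)=C(n,i), n=21
C(21,4)=5985, C(21,5)=20349, C(21,6)=54264, C(21,7)=116280, C(21,8)=203490, C(21,9)=293930
Sum=694298


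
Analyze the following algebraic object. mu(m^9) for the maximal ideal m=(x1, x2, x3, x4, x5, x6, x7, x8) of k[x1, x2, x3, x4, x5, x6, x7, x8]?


Graded Nakayama: mu(m^d) = dim_k (m^d/m^(d+1)) = #degree-9 monomials in 8 vars
C(n+d-1,d)=C(16,9)=11440


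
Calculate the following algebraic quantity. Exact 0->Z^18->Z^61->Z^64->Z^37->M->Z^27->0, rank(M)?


Alt sum=0:
(-1)^0*18 + (-1)^1*61 + (-1)^2*64 + (-1)^3*37 + (-1)^4*? + (-1)^5*27=0
rank(M)=43


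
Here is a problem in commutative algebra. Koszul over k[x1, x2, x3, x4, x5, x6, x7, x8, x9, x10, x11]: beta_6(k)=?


C(n,i)=C(11,6)=462


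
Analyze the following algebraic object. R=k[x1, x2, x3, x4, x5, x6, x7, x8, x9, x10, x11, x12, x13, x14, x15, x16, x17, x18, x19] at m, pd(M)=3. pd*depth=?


pd+depth=19
depth=19-3=16
pd*depth=3*16=48


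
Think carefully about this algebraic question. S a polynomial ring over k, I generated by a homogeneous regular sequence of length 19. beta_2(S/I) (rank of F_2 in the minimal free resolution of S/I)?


Regular sequence => Koszul complex is the minimal free resolution.
Syz_1 minimally generated by Koszul relations f_i*e_j - f_j*e_i (i<j): mu(Syz_1) = beta_2 = C(m,2) = m(m-1)/2
m=19
19*18/2 = 171


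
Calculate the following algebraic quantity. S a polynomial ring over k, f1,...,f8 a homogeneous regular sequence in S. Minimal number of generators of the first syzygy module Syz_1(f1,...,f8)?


Regular sequence => Koszul complex is the minimal free resolution.
Syz_1 minimally generated by Koszul relations f_i*e_j - f_j*e_i (i<j): mu(Syz_1) = beta_2 = C(m,2) = m(m-1)/2
m=8
8*7/2 = 28


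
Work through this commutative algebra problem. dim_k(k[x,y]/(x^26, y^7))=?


Basis: x^i*y^j, i<26, j<7
26*7=182


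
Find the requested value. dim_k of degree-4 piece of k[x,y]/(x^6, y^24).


k[x,y], I = (x^6, y^24), d = 4
Need i < 6 and d-i < 24.
Range: 0 <= i <= 4.
H(4) = 5


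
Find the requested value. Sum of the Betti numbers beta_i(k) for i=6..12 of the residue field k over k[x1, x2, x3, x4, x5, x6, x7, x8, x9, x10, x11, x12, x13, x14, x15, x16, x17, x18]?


Koszul resolution: beta_i(k)=C(n,i), n=18
C(18,6)=18564, C(18,7)=31824, C(18,8)=43758, C(18,9)=48620, C(18,10)=43758, C(18,11)=31824, C(18,12)=18564
Sum=236912


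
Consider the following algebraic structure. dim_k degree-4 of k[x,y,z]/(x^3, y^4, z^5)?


Need i<3, j<4, k<5 with i+j+k=4.
For each i, j ranges over max(0,4-i-4)..min(3,4-i):
  i=0: j in [0,3] -> 4
  i=1: j in [0,3] -> 4
  i=2: j in [0,2] -> 3
H(4) = 4+4+3 = 11


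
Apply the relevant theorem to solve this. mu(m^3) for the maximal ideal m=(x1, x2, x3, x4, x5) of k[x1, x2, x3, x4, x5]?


Graded Nakayama: mu(m^d) = dim_k (m^d/m^(d+1)) = #degree-3 monomials in 5 vars
C(n+d-1,d)=C(7,3)=35


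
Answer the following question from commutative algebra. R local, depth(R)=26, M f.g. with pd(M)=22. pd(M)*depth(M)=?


pd+depth=26
depth=26-22=4
pd*depth=22*4=88


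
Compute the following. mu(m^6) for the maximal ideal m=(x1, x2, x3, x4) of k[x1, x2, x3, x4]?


Graded Nakayama: mu(m^d) = dim_k (m^d/m^(d+1)) = #degree-6 monomials in 4 vars
C(n+d-1,d)=C(9,6)=84


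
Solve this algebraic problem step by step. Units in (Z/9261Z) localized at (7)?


Local ring = Z/343Z.
phi(343) = 7^2*(7-1) = 294


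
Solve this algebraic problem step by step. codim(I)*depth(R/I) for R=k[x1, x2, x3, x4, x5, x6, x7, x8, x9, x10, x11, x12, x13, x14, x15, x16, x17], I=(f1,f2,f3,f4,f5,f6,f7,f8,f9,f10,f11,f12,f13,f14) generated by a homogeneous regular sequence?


codim=14, depth=dim(R/I)=17-14=3
Product=14*3=42


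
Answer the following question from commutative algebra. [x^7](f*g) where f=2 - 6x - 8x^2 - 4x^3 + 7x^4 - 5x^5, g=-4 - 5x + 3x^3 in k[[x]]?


[x^7] = sum a_i*b_j, i+j=7
  7*3=21
Sum=21


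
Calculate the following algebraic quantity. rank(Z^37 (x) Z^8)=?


rank(M(x)N) = rank(M)*rank(N)
37*8 = 296


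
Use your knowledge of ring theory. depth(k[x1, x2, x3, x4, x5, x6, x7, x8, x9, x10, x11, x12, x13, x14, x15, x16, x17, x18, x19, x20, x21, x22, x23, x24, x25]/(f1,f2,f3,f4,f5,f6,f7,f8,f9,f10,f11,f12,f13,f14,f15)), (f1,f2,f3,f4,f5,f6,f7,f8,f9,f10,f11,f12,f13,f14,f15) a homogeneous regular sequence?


depth(R)=25
depth(R/I)=25-15=10


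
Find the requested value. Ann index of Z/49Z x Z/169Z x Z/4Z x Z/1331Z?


Exponent = lcm of the cyclic orders; pairwise coprime => product.
7^2*13^2*2^2*11^3=49*169*4*1331=44088044


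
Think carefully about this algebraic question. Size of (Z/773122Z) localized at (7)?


7-primary part: 773122=7^5*46
Size=7^5=16807


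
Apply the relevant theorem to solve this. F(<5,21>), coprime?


gcd(5,21)=1 => F=ab-a-b=5*21-5-21=105-26=79


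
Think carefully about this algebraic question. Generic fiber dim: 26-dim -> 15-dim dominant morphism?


dim(fiber)=dim(X)-dim(Y)=26-15=11


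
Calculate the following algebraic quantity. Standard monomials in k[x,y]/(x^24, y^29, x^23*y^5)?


k[x,y]/I, I = (x^24, y^29, x^23*y^5)
Rect: 24x29=696. Corner: (24-23)x(29-5)=24.
dim = 696-24 = 672


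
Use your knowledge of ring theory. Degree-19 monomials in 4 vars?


C(d+n-1,n-1)=C(22,3)=1540


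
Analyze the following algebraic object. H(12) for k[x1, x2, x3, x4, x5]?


C(d+n-1,n-1)=C(16,4)=1820


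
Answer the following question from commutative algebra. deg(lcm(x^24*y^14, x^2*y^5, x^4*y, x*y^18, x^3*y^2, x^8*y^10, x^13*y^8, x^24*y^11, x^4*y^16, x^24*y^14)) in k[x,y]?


lcm = componentwise max:
x: max(24,2,4,1,3,8,13,24,4,24)=24
y: max(14,5,1,18,2,10,8,11,16,14)=18
Total=24+18=42


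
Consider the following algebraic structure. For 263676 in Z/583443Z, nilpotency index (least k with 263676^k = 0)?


263676^k mod 583443:
k=1: 263676
k=2: 214767
k=3: 509355
k=4: 194481
k=5: 0
First zero at k = 5


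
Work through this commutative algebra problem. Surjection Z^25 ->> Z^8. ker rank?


rank(ker) = 25-8 = 17


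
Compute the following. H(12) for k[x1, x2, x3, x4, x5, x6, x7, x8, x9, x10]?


C(d+n-1,n-1)=C(21,9)=293930


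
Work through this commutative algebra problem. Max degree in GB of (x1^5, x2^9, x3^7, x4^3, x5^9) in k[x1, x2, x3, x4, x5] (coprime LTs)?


Pure powers, coprime LTs => already GB.
Degrees: 5, 9, 7, 3, 9
Max=9


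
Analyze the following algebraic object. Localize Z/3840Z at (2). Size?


2-primary part: 3840=2^8*15
Size=2^8=256


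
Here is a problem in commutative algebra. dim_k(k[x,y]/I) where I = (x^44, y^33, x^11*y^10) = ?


k[x,y]/I, I = (x^44, y^33, x^11*y^10)
Rect: 44x33=1452. Corner: (44-11)x(33-10)=759.
dim = 1452-759 = 693


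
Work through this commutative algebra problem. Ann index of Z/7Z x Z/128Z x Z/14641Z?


Exponent = lcm of the cyclic orders; pairwise coprime => product.
7^1*2^7*11^4=7*128*14641=13118336


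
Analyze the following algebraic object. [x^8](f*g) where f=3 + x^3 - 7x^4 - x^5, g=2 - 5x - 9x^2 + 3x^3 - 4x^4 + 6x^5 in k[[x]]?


[x^8] = sum a_i*b_j, i+j=8
  1*6=6
  -7*-4=28
  -1*3=-3
Sum=31


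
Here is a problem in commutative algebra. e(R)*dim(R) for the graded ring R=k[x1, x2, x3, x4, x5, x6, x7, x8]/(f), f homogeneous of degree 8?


e(R)=deg(f)=8, dim(R)=8-1=7
e*dim=8*7=56


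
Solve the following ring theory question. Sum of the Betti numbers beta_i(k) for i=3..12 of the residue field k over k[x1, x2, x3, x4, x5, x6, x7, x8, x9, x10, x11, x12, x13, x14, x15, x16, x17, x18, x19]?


Koszul resolution: beta_i(k)=C(n,i), n=19
C(19,3)=969, C(19,4)=3876, C(19,5)=11628, C(19,6)=27132, C(19,7)=50388, C(19,8)=75582, C(19,9)=92378, C(19,10)=92378, C(19,11)=75582, C(19,12)=50388
Sum=480301


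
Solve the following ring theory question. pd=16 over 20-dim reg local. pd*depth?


pd+depth=20
depth=20-16=4
pd*depth=16*4=64


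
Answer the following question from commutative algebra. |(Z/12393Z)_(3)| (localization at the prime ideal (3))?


3-primary part: 12393=3^6*17
Size=3^6=729


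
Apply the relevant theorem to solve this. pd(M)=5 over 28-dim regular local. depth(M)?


pd+depth=depth(R)=28
depth=28-5=23


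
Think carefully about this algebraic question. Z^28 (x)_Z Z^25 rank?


rank(M(x)N) = rank(M)*rank(N)
28*25 = 700


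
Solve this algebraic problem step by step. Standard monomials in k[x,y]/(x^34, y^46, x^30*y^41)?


k[x,y]/I, I = (x^34, y^46, x^30*y^41)
Rect: 34x46=1564. Corner: (34-30)x(46-41)=20.
dim = 1564-20 = 1544


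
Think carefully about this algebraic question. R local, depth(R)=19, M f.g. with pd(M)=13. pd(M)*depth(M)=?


pd+depth=19
depth=19-13=6
pd*depth=13*6=78


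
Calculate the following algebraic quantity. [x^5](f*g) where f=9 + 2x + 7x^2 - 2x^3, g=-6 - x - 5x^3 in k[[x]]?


[x^5] = sum a_i*b_j, i+j=5
  7*-5=-35
Sum=-35


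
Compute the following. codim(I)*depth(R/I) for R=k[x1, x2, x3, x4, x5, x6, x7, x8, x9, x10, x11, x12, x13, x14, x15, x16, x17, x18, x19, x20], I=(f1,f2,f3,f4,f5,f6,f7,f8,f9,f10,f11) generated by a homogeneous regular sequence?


codim=11, depth=dim(R/I)=20-11=9
Product=11*9=99


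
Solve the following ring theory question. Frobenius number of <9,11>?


gcd(9,11)=1 => F=ab-a-b=9*11-9-11=99-20=79


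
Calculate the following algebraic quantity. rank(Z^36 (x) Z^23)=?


rank(M(x)N) = rank(M)*rank(N)
36*23 = 828


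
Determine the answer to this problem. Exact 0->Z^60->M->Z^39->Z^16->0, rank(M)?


Alt sum=0:
(-1)^0*60 + (-1)^1*? + (-1)^2*39 + (-1)^3*16=0
rank(M)=83


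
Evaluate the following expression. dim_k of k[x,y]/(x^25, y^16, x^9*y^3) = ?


k[x,y]/I, I = (x^25, y^16, x^9*y^3)
Rect: 25x16=400. Corner: (25-9)x(16-3)=208.
dim = 400-208 = 192


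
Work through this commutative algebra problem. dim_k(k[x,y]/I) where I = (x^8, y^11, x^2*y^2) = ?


k[x,y]/I, I = (x^8, y^11, x^2*y^2)
Rect: 8x11=88. Corner: (8-2)x(11-2)=54.
dim = 88-54 = 34


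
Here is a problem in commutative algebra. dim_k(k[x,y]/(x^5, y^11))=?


Basis: x^i*y^j, i<5, j<11
5*11=55


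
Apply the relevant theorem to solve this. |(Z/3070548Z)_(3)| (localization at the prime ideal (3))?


3-primary part: 3070548=3^10*52
Size=3^10=59049


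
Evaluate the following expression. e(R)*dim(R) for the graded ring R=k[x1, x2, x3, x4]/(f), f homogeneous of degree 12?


e(R)=deg(f)=12, dim(R)=4-1=3
e*dim=12*3=36


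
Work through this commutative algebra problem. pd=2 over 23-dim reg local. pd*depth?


pd+depth=23
depth=23-2=21
pd*depth=2*21=42


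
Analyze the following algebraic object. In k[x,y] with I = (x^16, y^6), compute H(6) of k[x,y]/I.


k[x,y], I = (x^16, y^6), d = 6
Need i < 16 and d-i < 6.
Range: 1 <= i <= 6.
H(6) = 6


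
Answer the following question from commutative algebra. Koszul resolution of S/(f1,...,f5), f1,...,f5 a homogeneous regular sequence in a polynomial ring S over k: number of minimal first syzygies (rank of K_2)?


Regular sequence => Koszul complex is the minimal free resolution.
Syz_1 minimally generated by Koszul relations f_i*e_j - f_j*e_i (i<j): mu(Syz_1) = beta_2 = C(m,2) = m(m-1)/2
m=5
5*4/2 = 10


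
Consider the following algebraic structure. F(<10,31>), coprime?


gcd(10,31)=1 => F=ab-a-b=10*31-10-31=310-41=269


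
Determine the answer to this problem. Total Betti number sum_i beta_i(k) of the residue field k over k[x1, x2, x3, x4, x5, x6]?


Koszul resolution: beta_i(k)=C(n,i), n=6
sum_i C(6,i) = 2^6 = 64


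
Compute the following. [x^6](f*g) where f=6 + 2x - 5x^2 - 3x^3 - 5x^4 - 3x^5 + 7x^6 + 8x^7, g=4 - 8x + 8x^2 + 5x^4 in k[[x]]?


[x^6] = sum a_i*b_j, i+j=6
  -5*5=-25
  -5*8=-40
  -3*-8=24
  7*4=28
Sum=-13


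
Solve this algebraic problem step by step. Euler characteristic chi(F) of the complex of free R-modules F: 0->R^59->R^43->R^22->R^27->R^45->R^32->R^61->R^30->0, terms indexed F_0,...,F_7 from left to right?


chi = sum (-1)^i * rank:
(-1)^0*59=59
(-1)^1*43=-43
(-1)^2*22=22
(-1)^3*27=-27
(-1)^4*45=45
(-1)^5*32=-32
(-1)^6*61=61
(-1)^7*30=-30
chi=55


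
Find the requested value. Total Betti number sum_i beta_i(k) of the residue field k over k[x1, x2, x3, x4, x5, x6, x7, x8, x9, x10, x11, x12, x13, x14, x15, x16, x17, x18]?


Koszul resolution: beta_i(k)=C(n,i), n=18
sum_i C(18,i) = 2^18 = 262144


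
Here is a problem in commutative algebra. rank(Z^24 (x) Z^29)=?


rank(M(x)N) = rank(M)*rank(N)
24*29 = 696


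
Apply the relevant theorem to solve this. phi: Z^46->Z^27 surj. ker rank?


rank(ker) = 46-27 = 19


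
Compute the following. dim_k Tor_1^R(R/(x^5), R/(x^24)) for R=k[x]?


Tor_1(R/I,R/J)=(I cap J)/IJ=(x^24)/(x^29)
dim=29-24=min(5,24)=5


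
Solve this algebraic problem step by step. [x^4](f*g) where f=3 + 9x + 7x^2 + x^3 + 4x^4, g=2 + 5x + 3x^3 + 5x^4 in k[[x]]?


[x^4] = sum a_i*b_j, i+j=4
  3*5=15
  9*3=27
  1*5=5
  4*2=8
Sum=55


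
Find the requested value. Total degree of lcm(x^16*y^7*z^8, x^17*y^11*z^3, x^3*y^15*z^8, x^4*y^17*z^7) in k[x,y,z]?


lcm = componentwise max:
x: max(16,17,3,4)=17
y: max(7,11,15,17)=17
z: max(8,3,8,7)=8
Total=17+17+8=42


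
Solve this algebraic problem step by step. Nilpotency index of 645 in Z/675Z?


645^k mod 675:
k=1: 645
k=2: 225
k=3: 0
First zero at k = 3


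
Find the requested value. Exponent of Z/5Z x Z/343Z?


Exponent = lcm of the cyclic orders; pairwise coprime => product.
5^1*7^3=5*343=1715


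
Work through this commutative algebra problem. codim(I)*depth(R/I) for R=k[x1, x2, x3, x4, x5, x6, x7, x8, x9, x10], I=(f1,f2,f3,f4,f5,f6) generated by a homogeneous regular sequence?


codim=6, depth=dim(R/I)=10-6=4
Product=6*4=24


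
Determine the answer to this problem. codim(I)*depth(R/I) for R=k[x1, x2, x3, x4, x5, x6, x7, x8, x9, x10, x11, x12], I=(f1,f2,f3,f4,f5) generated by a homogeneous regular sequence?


codim=5, depth=dim(R/I)=12-5=7
Product=5*7=35


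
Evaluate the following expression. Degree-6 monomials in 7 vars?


C(d+n-1,n-1)=C(12,6)=924


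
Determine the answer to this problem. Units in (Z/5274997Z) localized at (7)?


Local ring = Z/2401Z.
phi(2401) = 7^3*(7-1) = 2058


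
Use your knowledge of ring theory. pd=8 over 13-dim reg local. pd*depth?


pd+depth=13
depth=13-8=5
pd*depth=8*5=40


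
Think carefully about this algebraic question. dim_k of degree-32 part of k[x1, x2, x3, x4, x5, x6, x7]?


C(d+n-1,n-1)=C(38,6)=2760681


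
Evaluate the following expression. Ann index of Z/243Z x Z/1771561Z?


Exponent = lcm of the cyclic orders; pairwise coprime => product.
3^5*11^6=243*1771561=430489323


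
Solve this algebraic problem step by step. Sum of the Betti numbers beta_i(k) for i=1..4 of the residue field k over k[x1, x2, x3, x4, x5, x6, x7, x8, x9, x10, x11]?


Koszul resolution: beta_i(k)=C(n,i), n=11
C(11,1)=11, C(11,2)=55, C(11,3)=165, C(11,4)=330
Sum=561


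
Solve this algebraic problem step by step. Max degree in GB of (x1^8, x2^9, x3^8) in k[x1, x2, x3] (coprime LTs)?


Pure powers, coprime LTs => already GB.
Degrees: 8, 9, 8
Max=9


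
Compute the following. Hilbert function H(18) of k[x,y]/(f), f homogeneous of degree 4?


H(t)=d for t>=d-1.
d=4, t=18
H(18)=4


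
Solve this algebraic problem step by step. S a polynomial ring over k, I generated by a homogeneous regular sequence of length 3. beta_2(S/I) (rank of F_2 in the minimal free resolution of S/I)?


Regular sequence => Koszul complex is the minimal free resolution.
Syz_1 minimally generated by Koszul relations f_i*e_j - f_j*e_i (i<j): mu(Syz_1) = beta_2 = C(m,2) = m(m-1)/2
m=3
3*2/2 = 3


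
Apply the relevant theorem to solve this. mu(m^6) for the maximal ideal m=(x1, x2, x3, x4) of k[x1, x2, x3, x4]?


Graded Nakayama: mu(m^d) = dim_k (m^d/m^(d+1)) = #degree-6 monomials in 4 vars
C(n+d-1,d)=C(9,6)=84


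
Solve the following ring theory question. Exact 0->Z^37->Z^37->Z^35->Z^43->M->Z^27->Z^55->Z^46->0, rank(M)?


Alt sum=0:
(-1)^0*37 + (-1)^1*37 + (-1)^2*35 + (-1)^3*43 + (-1)^4*? + (-1)^5*27 + (-1)^6*55 + (-1)^7*46=0
rank(M)=26


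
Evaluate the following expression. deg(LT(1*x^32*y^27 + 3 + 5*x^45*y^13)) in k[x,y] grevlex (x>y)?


LT: 1*x^32*y^27
deg_x=32, deg_y=27
Total=32+27=59


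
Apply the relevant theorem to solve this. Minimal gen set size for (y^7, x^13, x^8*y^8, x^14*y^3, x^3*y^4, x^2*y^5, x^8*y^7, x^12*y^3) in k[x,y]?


Remove redundant (divisible by others).
x^8*y^8 redundant.
x^8*y^7 redundant.
x^14*y^3 redundant.
Min: x^13, x^12*y^3, x^3*y^4, x^2*y^5, y^7
Count=5


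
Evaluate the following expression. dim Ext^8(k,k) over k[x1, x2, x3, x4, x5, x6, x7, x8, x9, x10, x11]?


C(n,i)=C(11,8)=165


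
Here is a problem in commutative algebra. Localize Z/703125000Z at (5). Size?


5-primary part: 703125000=5^10*72
Size=5^10=9765625


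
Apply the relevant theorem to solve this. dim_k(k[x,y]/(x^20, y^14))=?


Basis: x^i*y^j, i<20, j<14
20*14=280


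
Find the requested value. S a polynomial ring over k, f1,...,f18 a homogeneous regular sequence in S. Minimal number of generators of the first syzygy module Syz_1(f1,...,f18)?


Regular sequence => Koszul complex is the minimal free resolution.
Syz_1 minimally generated by Koszul relations f_i*e_j - f_j*e_i (i<j): mu(Syz_1) = beta_2 = C(m,2) = m(m-1)/2
m=18
18*17/2 = 153


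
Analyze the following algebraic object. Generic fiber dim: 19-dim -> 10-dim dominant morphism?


dim(fiber)=dim(X)-dim(Y)=19-10=9


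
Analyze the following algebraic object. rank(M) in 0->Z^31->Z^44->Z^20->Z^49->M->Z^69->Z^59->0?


Alt sum=0:
(-1)^0*31 + (-1)^1*44 + (-1)^2*20 + (-1)^3*49 + (-1)^4*? + (-1)^5*69 + (-1)^6*59=0
rank(M)=52


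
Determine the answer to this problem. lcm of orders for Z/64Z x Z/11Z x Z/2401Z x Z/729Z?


Exponent = lcm of the cyclic orders; pairwise coprime => product.
2^6*11^1*7^4*3^6=64*11*2401*729=1232231616


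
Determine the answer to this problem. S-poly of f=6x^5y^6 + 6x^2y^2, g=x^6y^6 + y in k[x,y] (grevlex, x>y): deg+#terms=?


LT(f)=6x^5y^6, LT(g)=x^6y^6
lcm(LM)=x^6y^6
S(f,g) (scaled by 6 to clear denominators) = x*f - 6*g = 6x^3y^2 - 6y
2 terms, deg 5.
5+2=7


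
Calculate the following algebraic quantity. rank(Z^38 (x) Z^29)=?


rank(M(x)N) = rank(M)*rank(N)
38*29 = 1102


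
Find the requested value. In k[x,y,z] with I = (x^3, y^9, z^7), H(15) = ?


Need i<3, j<9, k<7 with i+j+k=15.
For each i, j ranges over max(0,15-i-6)..min(8,15-i):
  i=0: j in [9,8] -> 0
  i=1: j in [8,8] -> 1
  i=2: j in [7,8] -> 2
H(15) = 0+1+2 = 3


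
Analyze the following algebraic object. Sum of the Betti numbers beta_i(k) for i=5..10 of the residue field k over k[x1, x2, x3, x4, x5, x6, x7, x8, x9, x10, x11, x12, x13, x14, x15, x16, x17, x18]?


Koszul resolution: beta_i(k)=C(n,i), n=18
C(18,5)=8568, C(18,6)=18564, C(18,7)=31824, C(18,8)=43758, C(18,9)=48620, C(18,10)=43758
Sum=195092


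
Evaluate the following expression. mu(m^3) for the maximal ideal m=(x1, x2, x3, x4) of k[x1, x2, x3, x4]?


Graded Nakayama: mu(m^d) = dim_k (m^d/m^(d+1)) = #degree-3 monomials in 4 vars
C(n+d-1,d)=C(6,3)=20


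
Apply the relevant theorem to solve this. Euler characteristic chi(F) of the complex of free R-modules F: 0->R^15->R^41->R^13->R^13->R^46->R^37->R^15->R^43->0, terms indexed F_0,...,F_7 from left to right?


chi = sum (-1)^i * rank:
(-1)^0*15=15
(-1)^1*41=-41
(-1)^2*13=13
(-1)^3*13=-13
(-1)^4*46=46
(-1)^5*37=-37
(-1)^6*15=15
(-1)^7*43=-43
chi=-45


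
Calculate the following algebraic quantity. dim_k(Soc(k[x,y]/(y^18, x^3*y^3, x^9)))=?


Socle = ann(m) = span of standard monomials u with x*u, y*u in I (staircase corners).
Minimal generators: x^9, x^3*y^3, y^18
Corners: x^2y^17, x^8y^2
Socle dim=2


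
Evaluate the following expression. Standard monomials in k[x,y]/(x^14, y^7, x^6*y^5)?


k[x,y]/I, I = (x^14, y^7, x^6*y^5)
Rect: 14x7=98. Corner: (14-6)x(7-5)=16.
dim = 98-16 = 82


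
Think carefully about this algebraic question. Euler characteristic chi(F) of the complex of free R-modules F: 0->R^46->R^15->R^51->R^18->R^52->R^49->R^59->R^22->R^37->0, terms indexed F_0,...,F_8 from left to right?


chi = sum (-1)^i * rank:
(-1)^0*46=46
(-1)^1*15=-15
(-1)^2*51=51
(-1)^3*18=-18
(-1)^4*52=52
(-1)^5*49=-49
(-1)^6*59=59
(-1)^7*22=-22
(-1)^8*37=37
chi=141


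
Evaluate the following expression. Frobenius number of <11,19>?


gcd(11,19)=1 => F=ab-a-b=11*19-11-19=209-30=179


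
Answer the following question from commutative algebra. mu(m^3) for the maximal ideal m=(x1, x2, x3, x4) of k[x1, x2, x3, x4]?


Graded Nakayama: mu(m^d) = dim_k (m^d/m^(d+1)) = #degree-3 monomials in 4 vars
C(n+d-1,d)=C(6,3)=20


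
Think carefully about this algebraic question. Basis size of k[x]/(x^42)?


Basis: 1,x,...,x^41
dim=42


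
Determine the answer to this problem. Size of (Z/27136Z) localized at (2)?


2-primary part: 27136=2^9*53
Size=2^9=512


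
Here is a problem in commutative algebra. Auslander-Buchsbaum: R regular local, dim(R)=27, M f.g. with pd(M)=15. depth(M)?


pd+depth=depth(R)=27
depth=27-15=12


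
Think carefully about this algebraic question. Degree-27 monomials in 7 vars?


C(d+n-1,n-1)=C(33,6)=1107568


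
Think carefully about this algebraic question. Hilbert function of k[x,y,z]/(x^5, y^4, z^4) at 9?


Need i<5, j<4, k<4 with i+j+k=9.
For each i, j ranges over max(0,9-i-3)..min(3,9-i):
  i=0: j in [6,3] -> 0
  i=1: j in [5,3] -> 0
  i=2: j in [4,3] -> 0
  i=3: j in [3,3] -> 1
  i=4: j in [2,3] -> 2
H(9) = 0+0+0+1+2 = 3


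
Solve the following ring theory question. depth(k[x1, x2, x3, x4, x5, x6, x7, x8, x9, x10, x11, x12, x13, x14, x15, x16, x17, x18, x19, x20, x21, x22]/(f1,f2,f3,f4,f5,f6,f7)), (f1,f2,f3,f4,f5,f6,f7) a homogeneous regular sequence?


depth(R)=22
depth(R/I)=22-7=15


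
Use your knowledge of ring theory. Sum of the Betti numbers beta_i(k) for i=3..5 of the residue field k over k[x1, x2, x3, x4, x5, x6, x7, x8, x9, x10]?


Koszul resolution: beta_i(k)=C(n,i), n=10
C(10,3)=120, C(10,4)=210, C(10,5)=252
Sum=582


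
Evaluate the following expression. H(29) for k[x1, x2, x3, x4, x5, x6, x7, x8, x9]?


C(d+n-1,n-1)=C(37,8)=38608020


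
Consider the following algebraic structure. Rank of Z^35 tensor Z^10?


rank(M(x)N) = rank(M)*rank(N)
35*10 = 350


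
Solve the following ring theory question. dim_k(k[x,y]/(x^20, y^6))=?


Basis: x^i*y^j, i<20, j<6
20*6=120


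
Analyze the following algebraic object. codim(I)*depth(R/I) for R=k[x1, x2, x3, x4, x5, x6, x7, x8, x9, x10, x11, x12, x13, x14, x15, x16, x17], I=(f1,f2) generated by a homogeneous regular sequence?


codim=2, depth=dim(R/I)=17-2=15
Product=2*15=30


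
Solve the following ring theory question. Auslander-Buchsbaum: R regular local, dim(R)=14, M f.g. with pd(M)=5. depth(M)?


pd+depth=depth(R)=14
depth=14-5=9


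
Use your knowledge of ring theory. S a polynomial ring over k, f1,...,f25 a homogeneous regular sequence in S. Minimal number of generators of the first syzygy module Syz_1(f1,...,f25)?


Regular sequence => Koszul complex is the minimal free resolution.
Syz_1 minimally generated by Koszul relations f_i*e_j - f_j*e_i (i<j): mu(Syz_1) = beta_2 = C(m,2) = m(m-1)/2
m=25
25*24/2 = 300


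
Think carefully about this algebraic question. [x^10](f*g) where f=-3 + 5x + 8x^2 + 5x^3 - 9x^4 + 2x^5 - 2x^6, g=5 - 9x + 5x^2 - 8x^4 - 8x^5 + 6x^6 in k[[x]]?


[x^10] = sum a_i*b_j, i+j=10
  -9*6=-54
  2*-8=-16
  -2*-8=16
Sum=-54


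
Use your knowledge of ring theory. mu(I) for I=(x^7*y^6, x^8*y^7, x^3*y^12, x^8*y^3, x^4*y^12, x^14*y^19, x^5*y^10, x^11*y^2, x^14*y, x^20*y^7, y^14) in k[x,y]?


Remove redundant (divisible by others).
x^8*y^7 redundant.
x^14*y^19 redundant.
x^20*y^7 redundant.
x^4*y^12 redundant.
Min: x^14*y, x^11*y^2, x^8*y^3, x^7*y^6, x^5*y^10, x^3*y^12, y^14
Count=7


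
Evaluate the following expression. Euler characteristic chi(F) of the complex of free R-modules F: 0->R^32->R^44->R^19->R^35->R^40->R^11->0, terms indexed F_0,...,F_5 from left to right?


chi = sum (-1)^i * rank:
(-1)^0*32=32
(-1)^1*44=-44
(-1)^2*19=19
(-1)^3*35=-35
(-1)^4*40=40
(-1)^5*11=-11
chi=1


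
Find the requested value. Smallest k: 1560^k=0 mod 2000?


1560^k mod 2000:
k=1: 1560
k=2: 1600
k=3: 0
First zero at k = 3


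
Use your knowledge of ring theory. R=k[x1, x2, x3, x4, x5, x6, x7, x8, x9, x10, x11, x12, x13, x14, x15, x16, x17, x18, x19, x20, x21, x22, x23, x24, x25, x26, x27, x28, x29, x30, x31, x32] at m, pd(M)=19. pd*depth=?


pd+depth=32
depth=32-19=13
pd*depth=19*13=247


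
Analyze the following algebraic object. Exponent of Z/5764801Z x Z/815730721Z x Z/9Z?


Exponent = lcm of the cyclic orders; pairwise coprime => product.
7^8*13^8*3^2=5764801*815730721*9=42322727485363689


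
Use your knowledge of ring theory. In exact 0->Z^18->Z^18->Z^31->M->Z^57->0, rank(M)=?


Alt sum=0:
(-1)^0*18 + (-1)^1*18 + (-1)^2*31 + (-1)^3*? + (-1)^4*57=0
rank(M)=88


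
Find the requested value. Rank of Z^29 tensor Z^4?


rank(M(x)N) = rank(M)*rank(N)
29*4 = 116


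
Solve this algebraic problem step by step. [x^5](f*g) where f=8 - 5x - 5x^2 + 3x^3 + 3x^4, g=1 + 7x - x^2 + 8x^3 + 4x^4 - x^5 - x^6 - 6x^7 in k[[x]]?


[x^5] = sum a_i*b_j, i+j=5
  8*-1=-8
  -5*4=-20
  -5*8=-40
  3*-1=-3
  3*7=21
Sum=-50


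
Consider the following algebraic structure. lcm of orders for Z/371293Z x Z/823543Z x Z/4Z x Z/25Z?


Exponent = lcm of the cyclic orders; pairwise coprime => product.
13^5*7^7*2^2*5^2=371293*823543*4*25=30577575109900


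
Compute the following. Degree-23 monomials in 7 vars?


C(d+n-1,n-1)=C(29,6)=475020


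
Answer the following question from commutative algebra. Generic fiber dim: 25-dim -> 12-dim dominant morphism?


dim(fiber)=dim(X)-dim(Y)=25-12=13


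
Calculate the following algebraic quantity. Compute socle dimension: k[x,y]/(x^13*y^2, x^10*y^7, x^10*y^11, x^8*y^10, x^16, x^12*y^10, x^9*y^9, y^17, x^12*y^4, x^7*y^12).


Socle = ann(m) = span of standard monomials u with x*u, y*u in I (staircase corners).
Redundant generators: x^12*y^10, x^10*y^11
Minimal generators: x^16, x^13*y^2, x^12*y^4, x^10*y^7, x^9*y^9, x^8*y^10, x^7*y^12, y^17
Corners: x^6y^16, x^7y^11, x^8y^9, x^9y^8, x^11y^6, x^12y^3, x^15y
Socle dim=7


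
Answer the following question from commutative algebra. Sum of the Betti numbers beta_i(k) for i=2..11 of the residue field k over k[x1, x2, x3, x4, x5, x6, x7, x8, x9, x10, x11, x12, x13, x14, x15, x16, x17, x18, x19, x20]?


Koszul resolution: beta_i(k)=C(n,i), n=20
C(20,2)=190, C(20,3)=1140, C(20,4)=4845, C(20,5)=15504, C(20,6)=38760, C(20,7)=77520, C(20,8)=125970, C(20,9)=167960, C(20,10)=184756, C(20,11)=167960
Sum=784605


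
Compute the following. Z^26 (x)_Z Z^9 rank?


rank(M(x)N) = rank(M)*rank(N)
26*9 = 234


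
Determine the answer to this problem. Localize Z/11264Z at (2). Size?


2-primary part: 11264=2^10*11
Size=2^10=1024


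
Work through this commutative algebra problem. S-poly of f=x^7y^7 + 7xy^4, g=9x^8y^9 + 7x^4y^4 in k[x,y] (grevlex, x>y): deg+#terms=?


LT(f)=x^7y^7, LT(g)=9x^8y^9
lcm(LM)=x^8y^9
S(f,g) (scaled by 9 to clear denominators) = 9xy^2*f - 1*g = -7x^4y^4 + 63x^2y^6
2 terms, deg 8.
8+2=10


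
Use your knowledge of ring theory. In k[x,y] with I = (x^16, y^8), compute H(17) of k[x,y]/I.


k[x,y], I = (x^16, y^8), d = 17
Need i < 16 and d-i < 8.
Range: 10 <= i <= 15.
H(17) = 6


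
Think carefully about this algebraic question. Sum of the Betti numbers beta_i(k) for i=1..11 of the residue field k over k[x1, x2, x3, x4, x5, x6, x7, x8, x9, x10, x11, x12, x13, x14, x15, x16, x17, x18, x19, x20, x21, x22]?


Koszul resolution: beta_i(k)=C(n,i), n=22
C(22,1)=22, C(22,2)=231, C(22,3)=1540, C(22,4)=7315, C(22,5)=26334, C(22,6)=74613, C(22,7)=170544, C(22,8)=319770, C(22,9)=497420, C(22,10)=646646, C(22,11)=705432
Sum=2449867


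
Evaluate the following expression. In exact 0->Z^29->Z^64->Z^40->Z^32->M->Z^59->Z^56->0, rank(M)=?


Alt sum=0:
(-1)^0*29 + (-1)^1*64 + (-1)^2*40 + (-1)^3*32 + (-1)^4*? + (-1)^5*59 + (-1)^6*56=0
rank(M)=30


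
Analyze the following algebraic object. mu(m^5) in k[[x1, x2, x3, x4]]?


C(n+d-1,d)=C(8,5)=56


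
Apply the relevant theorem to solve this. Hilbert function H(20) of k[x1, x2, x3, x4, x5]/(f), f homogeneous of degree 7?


C(24,4)-C(17,4)=10626-2380=8246


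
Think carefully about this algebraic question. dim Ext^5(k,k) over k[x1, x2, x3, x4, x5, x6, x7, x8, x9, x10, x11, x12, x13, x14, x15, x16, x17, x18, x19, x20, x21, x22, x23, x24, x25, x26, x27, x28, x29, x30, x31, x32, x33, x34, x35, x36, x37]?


C(n,i)=C(37,5)=435897


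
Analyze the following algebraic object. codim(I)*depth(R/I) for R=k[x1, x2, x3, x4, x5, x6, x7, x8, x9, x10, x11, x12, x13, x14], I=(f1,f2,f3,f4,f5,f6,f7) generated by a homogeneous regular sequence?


codim=7, depth=dim(R/I)=14-7=7
Product=7*7=49


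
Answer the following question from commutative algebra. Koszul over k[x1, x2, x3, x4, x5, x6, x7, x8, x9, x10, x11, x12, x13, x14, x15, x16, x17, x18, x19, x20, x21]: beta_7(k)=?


C(n,i)=C(21,7)=116280


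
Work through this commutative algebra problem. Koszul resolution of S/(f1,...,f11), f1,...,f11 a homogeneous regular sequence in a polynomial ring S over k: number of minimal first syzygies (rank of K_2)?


Regular sequence => Koszul complex is the minimal free resolution.
Syz_1 minimally generated by Koszul relations f_i*e_j - f_j*e_i (i<j): mu(Syz_1) = beta_2 = C(m,2) = m(m-1)/2
m=11
11*10/2 = 55


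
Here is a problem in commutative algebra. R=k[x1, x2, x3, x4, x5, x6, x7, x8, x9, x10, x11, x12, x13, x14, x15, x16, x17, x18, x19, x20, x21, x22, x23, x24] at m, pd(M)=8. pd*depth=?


pd+depth=24
depth=24-8=16
pd*depth=8*16=128


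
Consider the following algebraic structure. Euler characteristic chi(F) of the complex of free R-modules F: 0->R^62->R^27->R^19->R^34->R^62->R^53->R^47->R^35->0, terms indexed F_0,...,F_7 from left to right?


chi = sum (-1)^i * rank:
(-1)^0*62=62
(-1)^1*27=-27
(-1)^2*19=19
(-1)^3*34=-34
(-1)^4*62=62
(-1)^5*53=-53
(-1)^6*47=47
(-1)^7*35=-35
chi=41


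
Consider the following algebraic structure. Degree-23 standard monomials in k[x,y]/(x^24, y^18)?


k[x,y], I = (x^24, y^18), d = 23
Need i < 24 and d-i < 18.
Range: 6 <= i <= 23.
H(23) = 18


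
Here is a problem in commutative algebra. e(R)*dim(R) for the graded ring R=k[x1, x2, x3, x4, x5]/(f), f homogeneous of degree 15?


e(R)=deg(f)=15, dim(R)=5-1=4
e*dim=15*4=60


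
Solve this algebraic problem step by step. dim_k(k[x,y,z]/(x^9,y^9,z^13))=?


Basis: x^iy^jz^k, i<9,j<9,k<13
9*9*13=1053


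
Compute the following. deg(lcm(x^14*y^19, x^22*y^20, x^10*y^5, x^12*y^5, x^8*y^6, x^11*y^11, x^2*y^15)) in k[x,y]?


lcm = componentwise max:
x: max(14,22,10,12,8,11,2)=22
y: max(19,20,5,5,6,11,15)=20
Total=22+20=42


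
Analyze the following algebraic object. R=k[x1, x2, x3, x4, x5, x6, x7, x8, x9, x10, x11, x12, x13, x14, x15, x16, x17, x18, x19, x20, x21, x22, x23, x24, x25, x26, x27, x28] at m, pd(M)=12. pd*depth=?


pd+depth=28
depth=28-12=16
pd*depth=12*16=192


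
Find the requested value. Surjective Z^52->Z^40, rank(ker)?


rank(ker) = 52-40 = 12


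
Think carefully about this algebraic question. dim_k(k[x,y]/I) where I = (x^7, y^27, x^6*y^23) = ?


k[x,y]/I, I = (x^7, y^27, x^6*y^23)
Rect: 7x27=189. Corner: (7-6)x(27-23)=4.
dim = 189-4 = 185


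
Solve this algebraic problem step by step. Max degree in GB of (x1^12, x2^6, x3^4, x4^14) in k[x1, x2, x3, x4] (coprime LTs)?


Pure powers, coprime LTs => already GB.
Degrees: 12, 6, 4, 14
Max=14


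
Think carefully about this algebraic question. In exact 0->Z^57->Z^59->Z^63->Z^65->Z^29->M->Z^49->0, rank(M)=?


Alt sum=0:
(-1)^0*57 + (-1)^1*59 + (-1)^2*63 + (-1)^3*65 + (-1)^4*29 + (-1)^5*? + (-1)^6*49=0
rank(M)=74


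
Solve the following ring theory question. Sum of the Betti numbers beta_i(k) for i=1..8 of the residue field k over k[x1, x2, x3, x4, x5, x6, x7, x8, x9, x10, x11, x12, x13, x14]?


Koszul resolution: beta_i(k)=C(n,i), n=14
C(14,1)=14, C(14,2)=91, C(14,3)=364, C(14,4)=1001, C(14,5)=2002, C(14,6)=3003, C(14,7)=3432, C(14,8)=3003
Sum=12910


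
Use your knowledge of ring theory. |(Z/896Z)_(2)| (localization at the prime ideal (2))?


2-primary part: 896=2^7*7
Size=2^7=128


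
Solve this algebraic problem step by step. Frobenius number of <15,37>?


gcd(15,37)=1 => F=ab-a-b=15*37-15-37=555-52=503


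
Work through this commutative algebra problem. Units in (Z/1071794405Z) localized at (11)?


Local ring = Z/214358881Z.
phi(214358881) = 11^7*(11-1) = 194871710


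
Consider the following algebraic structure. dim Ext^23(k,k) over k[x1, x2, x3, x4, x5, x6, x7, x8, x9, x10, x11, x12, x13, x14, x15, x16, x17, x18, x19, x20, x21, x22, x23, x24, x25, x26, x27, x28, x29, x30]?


C(n,i)=C(30,23)=2035800


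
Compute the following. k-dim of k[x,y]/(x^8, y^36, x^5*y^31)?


k[x,y]/I, I = (x^8, y^36, x^5*y^31)
Rect: 8x36=288. Corner: (8-5)x(36-31)=15.
dim = 288-15 = 273


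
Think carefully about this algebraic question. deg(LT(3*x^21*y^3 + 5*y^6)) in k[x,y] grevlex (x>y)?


LT: 3*x^21*y^3
deg_x=21, deg_y=3
Total=21+3=24


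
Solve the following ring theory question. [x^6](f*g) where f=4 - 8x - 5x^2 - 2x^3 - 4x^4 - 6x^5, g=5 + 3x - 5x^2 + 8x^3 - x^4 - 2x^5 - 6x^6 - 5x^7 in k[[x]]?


[x^6] = sum a_i*b_j, i+j=6
  4*-6=-24
  -8*-2=16
  -5*-1=5
  -2*8=-16
  -4*-5=20
  -6*3=-18
Sum=-17


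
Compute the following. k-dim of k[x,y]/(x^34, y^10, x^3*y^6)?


k[x,y]/I, I = (x^34, y^10, x^3*y^6)
Rect: 34x10=340. Corner: (34-3)x(10-6)=124.
dim = 340-124 = 216
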